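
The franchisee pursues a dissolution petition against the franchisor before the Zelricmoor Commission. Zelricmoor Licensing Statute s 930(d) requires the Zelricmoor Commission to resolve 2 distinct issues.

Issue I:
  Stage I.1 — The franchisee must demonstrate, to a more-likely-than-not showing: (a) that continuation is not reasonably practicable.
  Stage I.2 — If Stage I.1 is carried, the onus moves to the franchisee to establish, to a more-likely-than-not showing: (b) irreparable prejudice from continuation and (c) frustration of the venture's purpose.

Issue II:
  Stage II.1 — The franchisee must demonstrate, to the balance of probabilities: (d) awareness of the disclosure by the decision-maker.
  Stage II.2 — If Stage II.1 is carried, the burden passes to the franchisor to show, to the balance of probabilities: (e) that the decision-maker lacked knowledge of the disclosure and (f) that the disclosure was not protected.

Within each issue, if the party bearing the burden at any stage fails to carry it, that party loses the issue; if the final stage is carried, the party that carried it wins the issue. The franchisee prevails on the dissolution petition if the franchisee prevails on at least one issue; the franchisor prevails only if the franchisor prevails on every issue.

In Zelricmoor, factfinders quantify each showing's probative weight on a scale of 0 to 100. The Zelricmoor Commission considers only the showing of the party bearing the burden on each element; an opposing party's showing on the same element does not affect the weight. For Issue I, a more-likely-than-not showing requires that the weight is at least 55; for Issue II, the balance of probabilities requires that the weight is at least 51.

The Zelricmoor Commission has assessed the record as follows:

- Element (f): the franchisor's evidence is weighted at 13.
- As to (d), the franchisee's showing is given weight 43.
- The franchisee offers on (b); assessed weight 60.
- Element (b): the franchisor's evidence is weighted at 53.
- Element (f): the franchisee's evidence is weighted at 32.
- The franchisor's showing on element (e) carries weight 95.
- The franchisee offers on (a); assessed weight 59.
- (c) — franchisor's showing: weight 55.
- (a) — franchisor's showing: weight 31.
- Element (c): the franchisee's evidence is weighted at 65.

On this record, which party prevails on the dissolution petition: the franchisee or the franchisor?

— Issue I —
At Stage I.1 the franchisee must meet a more-likely-than-not showing (weight is at least 55): on (a) the weight is 59 (the franchisor's 31 is given no effect), ≥ 55, so (a) meets the standard.
  Stage I.1 is satisfied; the franchisee continues to bear the burden.
At Stage I.2 the franchisee must meet a more-likely-than-not showing (weight is at least 55): on (b) the weight is 60 (the franchisor's 53 is given no effect), which does reach 55, so (b) meets the standard; on (c) the weight is 65 (the franchisor's 55 is given no effect), ≥ 55, so (c) meets the standard.
  Stage I.2 carried; the final stage is satisfied.
With every stage satisfied, the franchisee prevails on this issue.
— Issue II —
Stage II.1 (franchisee, the balance of probabilities, weight is at least 51): (d) 43 < 51 — fails.
  Stage II.1 not carried; the franchisee fails its burden.
So the franchisor prevails on this issue.
Per-issue: Issue I → franchisee; Issue II → franchisor. The franchisee must prevail on at least one issue; overall, the franchisee prevails.

franchisee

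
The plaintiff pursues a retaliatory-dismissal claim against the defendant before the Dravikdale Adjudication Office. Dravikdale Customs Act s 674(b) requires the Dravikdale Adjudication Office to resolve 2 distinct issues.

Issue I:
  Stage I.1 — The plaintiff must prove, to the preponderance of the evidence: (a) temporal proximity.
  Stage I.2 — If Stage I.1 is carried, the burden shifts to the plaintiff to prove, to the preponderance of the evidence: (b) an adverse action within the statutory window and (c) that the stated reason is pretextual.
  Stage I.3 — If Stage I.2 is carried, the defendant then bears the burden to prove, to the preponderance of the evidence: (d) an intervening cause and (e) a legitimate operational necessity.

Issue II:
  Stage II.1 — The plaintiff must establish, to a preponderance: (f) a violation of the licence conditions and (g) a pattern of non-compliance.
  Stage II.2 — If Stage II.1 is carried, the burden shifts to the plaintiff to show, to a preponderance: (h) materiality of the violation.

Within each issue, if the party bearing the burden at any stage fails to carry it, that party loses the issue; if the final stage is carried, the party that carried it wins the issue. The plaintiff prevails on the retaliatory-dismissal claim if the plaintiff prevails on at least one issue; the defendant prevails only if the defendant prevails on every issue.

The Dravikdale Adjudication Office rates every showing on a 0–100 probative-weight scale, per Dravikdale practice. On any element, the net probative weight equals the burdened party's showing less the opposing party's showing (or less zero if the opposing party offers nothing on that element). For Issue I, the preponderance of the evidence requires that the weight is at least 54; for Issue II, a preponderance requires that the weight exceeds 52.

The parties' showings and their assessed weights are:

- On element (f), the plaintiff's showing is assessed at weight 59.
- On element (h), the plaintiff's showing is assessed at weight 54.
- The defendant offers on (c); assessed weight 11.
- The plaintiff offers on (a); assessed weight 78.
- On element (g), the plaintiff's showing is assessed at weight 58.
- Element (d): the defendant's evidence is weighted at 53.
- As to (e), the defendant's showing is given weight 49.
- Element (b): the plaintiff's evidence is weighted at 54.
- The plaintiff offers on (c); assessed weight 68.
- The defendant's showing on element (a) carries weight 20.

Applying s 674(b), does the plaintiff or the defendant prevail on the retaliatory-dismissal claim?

— Issue I —
Stage I.1 — burden on plaintiff; standard: the preponderance of the evidence (weight is at least 54).
    (a): 78 − 20 = 58 ≥ 54 [met]
  Stage I.1 carried; the burden remains with the plaintiff.
Stage I.2 — burden on plaintiff; standard: the preponderance of the evidence (weight is at least 54).
    (b): 54 ≥ 54 [met]
    (c): 68 − 11 = 57 ≥ 54 [met]
  All elements met. The burden passes to the defendant.
Stage I.3 — burden on defendant; standard: the preponderance of the evidence (weight is at least 54).
    (d): 53 < 54 [not met]
    (e): 49 < 54 [not met]
  Not every element is met, so the defendant fails to carry Stage I.3.
The plaintiff prevails on this issue.
— Issue II —
At Stage II.1 the plaintiff must meet a preponderance (weight exceeds 52): on (f) the weight is 59, which does exceed 52, so (f) meets the standard; on (g) the weight is 58, which does exceed 52, so (g) meets the standard.
  All elements met. The plaintiff retains the burden for Stage II.2.
At Stage II.2 the plaintiff must meet a preponderance (weight exceeds 52): on (h) the weight is 54, > 52, so (h) meets the standard.
  The plaintiff carries the last stage.
All stages carried — the plaintiff prevails on this issue.
Per-issue: Issue I → plaintiff; Issue II → plaintiff. The plaintiff must prevail on at least one issue; overall, the plaintiff prevails.

plaintiff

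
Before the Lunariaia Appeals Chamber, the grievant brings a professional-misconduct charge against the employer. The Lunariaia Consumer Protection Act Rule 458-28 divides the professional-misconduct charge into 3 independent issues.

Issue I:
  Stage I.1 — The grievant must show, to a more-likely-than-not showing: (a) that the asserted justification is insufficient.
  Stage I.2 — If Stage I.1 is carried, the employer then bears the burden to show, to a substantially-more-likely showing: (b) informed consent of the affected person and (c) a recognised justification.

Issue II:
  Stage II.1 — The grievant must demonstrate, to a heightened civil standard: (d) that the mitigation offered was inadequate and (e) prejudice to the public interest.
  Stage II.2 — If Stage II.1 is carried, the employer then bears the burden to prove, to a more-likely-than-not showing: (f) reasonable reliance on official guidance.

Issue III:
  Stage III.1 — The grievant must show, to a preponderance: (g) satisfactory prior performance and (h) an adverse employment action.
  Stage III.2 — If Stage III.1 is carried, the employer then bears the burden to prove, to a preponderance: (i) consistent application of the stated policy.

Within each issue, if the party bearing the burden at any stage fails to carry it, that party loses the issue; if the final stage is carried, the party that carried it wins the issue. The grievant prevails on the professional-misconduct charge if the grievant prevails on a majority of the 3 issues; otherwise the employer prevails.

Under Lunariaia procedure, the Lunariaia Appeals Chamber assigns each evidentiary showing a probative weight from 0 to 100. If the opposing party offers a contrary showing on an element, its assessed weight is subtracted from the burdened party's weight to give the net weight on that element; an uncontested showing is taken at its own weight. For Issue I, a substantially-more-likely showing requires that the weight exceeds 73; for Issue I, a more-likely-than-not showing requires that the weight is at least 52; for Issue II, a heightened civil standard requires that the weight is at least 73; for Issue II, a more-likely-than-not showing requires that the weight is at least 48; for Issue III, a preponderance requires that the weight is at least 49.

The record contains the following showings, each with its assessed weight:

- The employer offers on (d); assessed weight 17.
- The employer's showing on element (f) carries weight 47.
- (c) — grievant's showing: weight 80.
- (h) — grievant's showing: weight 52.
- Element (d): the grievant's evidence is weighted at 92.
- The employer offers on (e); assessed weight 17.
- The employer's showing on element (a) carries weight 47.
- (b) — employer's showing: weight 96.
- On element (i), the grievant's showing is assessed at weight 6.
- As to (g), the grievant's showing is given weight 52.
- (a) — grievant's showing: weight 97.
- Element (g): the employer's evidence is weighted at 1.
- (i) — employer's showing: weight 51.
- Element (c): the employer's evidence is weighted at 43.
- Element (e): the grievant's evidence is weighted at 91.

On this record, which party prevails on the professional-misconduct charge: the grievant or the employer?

grievant

— Issue I —
At Stage I.1 the grievant must meet a more-likely-than-not showing (weight is at least 52): on (a) the weight is 97 less the opposing 47 gives net 50, which does not reach 52, so (a) does not meet the standard.
  Stage I.1 not carried; the grievant fails its burden.
The analysis ends at Stage I.1; the employer prevails on this issue.
— Issue II —
At Stage II.1 the grievant must meet a heightened civil standard (weight is at least 73): on (d) the weight is 92 less the opposing 17 gives net 75, ≥ 73, so (d) meets the standard; on (e) the weight is 91 less the opposing 17 gives net 74, ≥ 73, so (e) meets the standard.
  The grievant carries Stage II.1; the employer now bears the burden.
At Stage II.2 the employer must meet a more-likely-than-not showing (weight is at least 48): on (f) the weight is 47, < 48, so (f) does not meet the standard.
  The employer does not carry Stage II.2.
The analysis ends at Stage II.2; the grievant prevails on this issue.
— Issue III —
At Stage III.1 the grievant must meet a preponderance (weight is at least 49): on (g) the weight is 52 less the opposing 1 gives net 51, which does reach 49, so (g) meets the standard; on (h) the weight is 52, ≥ 49, so (h) meets the standard.
  Stage III.1 is satisfied; the onus moves to the employer.
At Stage III.2 the employer must meet a preponderance (weight is at least 49): on (i) the weight is 51 less the opposing 6 gives net 45, which does not reach 49, so (i) does not meet the standard.
  The employer does not carry Stage III.2.
So the grievant prevails on this issue.
Per-issue: Issue I → employer; Issue II → grievant; Issue III → grievant. The grievant must prevail on a majority of issues; overall, the grievant prevails.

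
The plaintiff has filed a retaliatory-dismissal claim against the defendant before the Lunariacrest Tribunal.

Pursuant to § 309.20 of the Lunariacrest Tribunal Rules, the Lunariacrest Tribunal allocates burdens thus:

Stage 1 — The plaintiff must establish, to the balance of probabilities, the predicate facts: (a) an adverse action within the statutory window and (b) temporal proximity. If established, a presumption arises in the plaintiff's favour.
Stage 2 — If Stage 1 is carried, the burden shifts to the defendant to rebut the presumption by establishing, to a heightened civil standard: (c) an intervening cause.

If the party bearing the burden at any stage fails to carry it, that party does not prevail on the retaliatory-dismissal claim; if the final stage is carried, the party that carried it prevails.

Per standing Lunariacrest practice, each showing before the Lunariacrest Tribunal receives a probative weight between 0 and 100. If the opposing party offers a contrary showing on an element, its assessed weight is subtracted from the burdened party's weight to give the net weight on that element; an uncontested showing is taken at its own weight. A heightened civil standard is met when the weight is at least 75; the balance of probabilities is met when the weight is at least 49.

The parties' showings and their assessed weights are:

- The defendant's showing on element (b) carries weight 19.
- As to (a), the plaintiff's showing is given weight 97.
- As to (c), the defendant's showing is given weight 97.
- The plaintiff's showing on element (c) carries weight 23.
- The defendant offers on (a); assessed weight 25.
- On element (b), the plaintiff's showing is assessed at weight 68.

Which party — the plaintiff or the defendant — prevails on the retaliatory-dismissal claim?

Stage 1 — burden on plaintiff; standard: the balance of probabilities (weight is at least 49).
    (a): 97 − 25 = 72 ≥ 49 [met]
    (b): 68 − 19 = 49 ≥ 49 [met]
  The plaintiff carries Stage 1; the defendant now bears the burden.
Stage 2 — burden on defendant; standard: a heightened civil standard (weight is at least 75).
    (c): 97 − 23 = 74 < 75 [not met]
  Stage 2 not carried; the defendant fails its burden.
The analysis ends at Stage 2; the plaintiff prevails.

plaintiff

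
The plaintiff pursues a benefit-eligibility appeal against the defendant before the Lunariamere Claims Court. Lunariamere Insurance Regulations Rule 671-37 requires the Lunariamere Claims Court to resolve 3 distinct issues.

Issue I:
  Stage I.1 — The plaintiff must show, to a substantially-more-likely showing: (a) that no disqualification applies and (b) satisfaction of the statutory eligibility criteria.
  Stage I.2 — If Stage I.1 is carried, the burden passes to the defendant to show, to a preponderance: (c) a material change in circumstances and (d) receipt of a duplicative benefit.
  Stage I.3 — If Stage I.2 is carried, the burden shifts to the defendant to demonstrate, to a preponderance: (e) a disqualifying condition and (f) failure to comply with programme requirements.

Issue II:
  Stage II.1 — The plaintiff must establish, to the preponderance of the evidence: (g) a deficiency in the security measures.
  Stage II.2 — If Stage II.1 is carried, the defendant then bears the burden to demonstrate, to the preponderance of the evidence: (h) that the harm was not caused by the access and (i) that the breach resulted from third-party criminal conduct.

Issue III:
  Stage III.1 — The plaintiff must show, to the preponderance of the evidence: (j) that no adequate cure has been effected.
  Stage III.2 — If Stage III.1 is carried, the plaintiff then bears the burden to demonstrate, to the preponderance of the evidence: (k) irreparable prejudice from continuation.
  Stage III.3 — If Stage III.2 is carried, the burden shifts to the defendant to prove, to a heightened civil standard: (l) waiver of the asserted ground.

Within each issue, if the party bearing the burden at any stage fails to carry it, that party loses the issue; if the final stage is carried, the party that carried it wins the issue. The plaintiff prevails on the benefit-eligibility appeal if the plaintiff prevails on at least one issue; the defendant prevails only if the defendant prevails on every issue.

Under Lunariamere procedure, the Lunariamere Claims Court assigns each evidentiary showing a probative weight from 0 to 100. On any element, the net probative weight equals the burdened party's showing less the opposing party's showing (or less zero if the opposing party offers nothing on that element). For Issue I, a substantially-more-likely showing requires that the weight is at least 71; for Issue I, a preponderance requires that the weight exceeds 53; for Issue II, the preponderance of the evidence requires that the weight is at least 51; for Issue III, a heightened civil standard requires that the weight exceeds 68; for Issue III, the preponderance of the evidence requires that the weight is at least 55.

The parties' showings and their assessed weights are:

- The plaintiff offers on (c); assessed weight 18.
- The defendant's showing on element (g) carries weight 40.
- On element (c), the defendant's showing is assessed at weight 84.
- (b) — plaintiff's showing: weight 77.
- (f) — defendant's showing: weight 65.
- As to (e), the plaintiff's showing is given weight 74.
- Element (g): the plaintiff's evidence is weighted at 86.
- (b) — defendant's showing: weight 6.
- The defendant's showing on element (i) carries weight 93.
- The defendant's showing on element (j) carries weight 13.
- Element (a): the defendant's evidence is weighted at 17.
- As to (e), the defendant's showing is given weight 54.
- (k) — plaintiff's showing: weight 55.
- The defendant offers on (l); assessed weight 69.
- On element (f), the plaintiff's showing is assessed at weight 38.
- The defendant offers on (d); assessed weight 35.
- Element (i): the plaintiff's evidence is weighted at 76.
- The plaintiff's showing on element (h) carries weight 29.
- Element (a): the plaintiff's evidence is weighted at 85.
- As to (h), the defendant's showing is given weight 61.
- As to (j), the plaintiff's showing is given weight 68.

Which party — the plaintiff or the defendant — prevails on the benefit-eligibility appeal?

defendant

— Issue I —
Stage I.1 (plaintiff, a substantially-more-likely showing, weight is at least 71): (a) net 85−17=68 < 71 — fails; (b) net 77−6=71 ≥ 71 — meets.
  The plaintiff does not carry Stage I.1.
The defendant prevails on this issue.
— Issue II —
Stage II.1 — burden on plaintiff; standard: the preponderance of the evidence (weight is at least 51).
    (g): 86 − 40 = 46 < 51 [not met]
  Stage II.1 not carried; the plaintiff fails its burden.
The analysis ends at Stage II.1; the defendant prevails on this issue.
— Issue III —
Stage III.1 (plaintiff, the preponderance of the evidence, weight is at least 55): (j) net 68−13=55 ≥ 55 — meets.
  Stage III.1 carried; the burden remains with the plaintiff.
Stage III.2 (plaintiff, the preponderance of the evidence, weight is at least 55): (k) 55 ≥ 55 — meets.
  All elements met. The burden passes to the defendant.
Stage III.3 (defendant, a heightened civil standard, weight exceeds 68): (l) 69 > 68 — meets.
  All elements met at the final stage.
With every stage satisfied, the defendant prevails on this issue.
Per-issue: Issue I → defendant; Issue II → defendant; Issue III → defendant. The plaintiff must prevail on at least one issue; overall, the defendant prevails.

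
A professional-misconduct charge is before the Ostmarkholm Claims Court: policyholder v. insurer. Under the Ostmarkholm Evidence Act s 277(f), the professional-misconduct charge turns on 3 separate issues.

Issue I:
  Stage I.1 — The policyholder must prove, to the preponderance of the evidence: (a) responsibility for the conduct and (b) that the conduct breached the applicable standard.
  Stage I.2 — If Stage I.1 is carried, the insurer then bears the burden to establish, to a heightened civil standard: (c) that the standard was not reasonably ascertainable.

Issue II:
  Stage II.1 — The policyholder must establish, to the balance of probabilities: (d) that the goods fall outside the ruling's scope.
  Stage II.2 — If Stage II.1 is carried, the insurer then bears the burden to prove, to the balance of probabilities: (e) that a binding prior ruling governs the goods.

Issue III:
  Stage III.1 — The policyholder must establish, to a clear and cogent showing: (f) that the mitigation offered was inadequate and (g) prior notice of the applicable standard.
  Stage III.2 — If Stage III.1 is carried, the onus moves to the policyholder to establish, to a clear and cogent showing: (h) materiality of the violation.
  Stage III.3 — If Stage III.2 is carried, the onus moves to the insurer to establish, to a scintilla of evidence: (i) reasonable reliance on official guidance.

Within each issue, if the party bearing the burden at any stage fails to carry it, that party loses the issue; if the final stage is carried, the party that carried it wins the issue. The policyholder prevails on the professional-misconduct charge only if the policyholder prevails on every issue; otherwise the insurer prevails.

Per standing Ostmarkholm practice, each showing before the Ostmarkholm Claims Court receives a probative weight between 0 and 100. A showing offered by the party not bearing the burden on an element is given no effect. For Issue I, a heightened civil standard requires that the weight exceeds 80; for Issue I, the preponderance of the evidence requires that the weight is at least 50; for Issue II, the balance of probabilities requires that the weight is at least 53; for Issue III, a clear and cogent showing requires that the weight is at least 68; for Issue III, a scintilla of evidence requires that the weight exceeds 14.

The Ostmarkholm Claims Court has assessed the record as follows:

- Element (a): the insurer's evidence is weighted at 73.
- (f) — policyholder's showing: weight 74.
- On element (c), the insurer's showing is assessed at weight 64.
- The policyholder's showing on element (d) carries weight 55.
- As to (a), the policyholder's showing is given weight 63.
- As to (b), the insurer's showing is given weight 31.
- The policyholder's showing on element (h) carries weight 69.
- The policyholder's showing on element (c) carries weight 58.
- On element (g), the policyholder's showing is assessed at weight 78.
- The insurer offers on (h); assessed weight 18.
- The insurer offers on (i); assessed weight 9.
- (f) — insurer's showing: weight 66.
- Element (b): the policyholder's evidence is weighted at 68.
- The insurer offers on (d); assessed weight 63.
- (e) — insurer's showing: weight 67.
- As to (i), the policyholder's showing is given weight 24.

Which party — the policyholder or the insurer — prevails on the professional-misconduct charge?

— Issue I —
At Stage I.1 the policyholder must meet the preponderance of the evidence (weight is at least 50): on (a) the weight is 63 (the insurer's 73 is given no effect), ≥ 50, so (a) meets the standard; on (b) the weight is 68 (the insurer's 31 is given no effect), ≥ 50, so (b) meets the standard.
  Stage I.1 is satisfied; the onus moves to the insurer.
At Stage I.2 the insurer must meet a heightened civil standard (weight exceeds 80): on (c) the weight is 64 (the policyholder's 58 is given no effect), ≤ 80, so (c) does not meet the standard.
  Stage I.2 not carried; the insurer fails its burden.
The policyholder prevails on this issue.
— Issue II —
At Stage II.1 the policyholder must meet the balance of probabilities (weight is at least 53): on (d) the weight is 55 (the insurer's 63 is given no effect), ≥ 53, so (d) meets the standard.
  The policyholder carries Stage II.1; the insurer now bears the burden.
At Stage II.2 the insurer must meet the balance of probabilities (weight is at least 53): on (e) the weight is 67, ≥ 53, so (e) meets the standard.
  All elements met at the final stage.
With every stage satisfied, the insurer prevails on this issue.
— Issue III —
Stage III.1 — burden on policyholder; standard: a clear and cogent showing (weight is at least 68).
    (f): 74 (insurer's 66 disregarded) ≥ 68 [met]
    (g): 78 ≥ 68 [met]
  All elements met. The policyholder retains the burden for Stage III.2.
Stage III.2 — burden on policyholder; standard: a clear and cogent showing (weight is at least 68).
    (h): 69 (insurer's 18 disregarded) ≥ 68 [met]
  All elements met. The burden passes to the insurer.
Stage III.3 — burden on insurer; standard: a scintilla of evidence (weight exceeds 14).
    (i): 9 (policyholder's 24 disregarded) ≤ 14 [not met]
  Not every element is met, so the insurer fails to carry Stage III.3.
The analysis ends at Stage III.3; the policyholder prevails on this issue.
Per-issue: Issue I → policyholder; Issue II → insurer; Issue III → policyholder. The policyholder must prevail on every issue; overall, the insurer prevails.

insurer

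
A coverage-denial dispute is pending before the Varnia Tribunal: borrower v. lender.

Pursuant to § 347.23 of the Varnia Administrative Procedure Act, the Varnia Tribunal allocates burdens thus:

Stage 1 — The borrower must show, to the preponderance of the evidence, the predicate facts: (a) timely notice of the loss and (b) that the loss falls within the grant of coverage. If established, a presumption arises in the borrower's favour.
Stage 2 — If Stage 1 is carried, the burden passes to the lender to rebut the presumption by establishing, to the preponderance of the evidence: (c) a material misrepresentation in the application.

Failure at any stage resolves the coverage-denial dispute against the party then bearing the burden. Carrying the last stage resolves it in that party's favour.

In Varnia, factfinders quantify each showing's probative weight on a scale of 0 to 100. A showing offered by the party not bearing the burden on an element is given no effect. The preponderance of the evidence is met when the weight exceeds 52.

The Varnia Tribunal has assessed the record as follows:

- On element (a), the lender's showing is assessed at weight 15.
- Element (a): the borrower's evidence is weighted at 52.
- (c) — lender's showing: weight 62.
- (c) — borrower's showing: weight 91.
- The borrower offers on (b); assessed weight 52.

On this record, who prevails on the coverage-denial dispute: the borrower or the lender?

lender

Stage 1 — burden on borrower; standard: the preponderance of the evidence (weight exceeds 52).
    (a): 52 (lender's 15 disregarded) ≤ 52 [not met]
    (b): 52 ≤ 52 [not met]
  Stage 1 not carried; the borrower fails its burden.
The analysis ends at Stage 1; the lender prevails.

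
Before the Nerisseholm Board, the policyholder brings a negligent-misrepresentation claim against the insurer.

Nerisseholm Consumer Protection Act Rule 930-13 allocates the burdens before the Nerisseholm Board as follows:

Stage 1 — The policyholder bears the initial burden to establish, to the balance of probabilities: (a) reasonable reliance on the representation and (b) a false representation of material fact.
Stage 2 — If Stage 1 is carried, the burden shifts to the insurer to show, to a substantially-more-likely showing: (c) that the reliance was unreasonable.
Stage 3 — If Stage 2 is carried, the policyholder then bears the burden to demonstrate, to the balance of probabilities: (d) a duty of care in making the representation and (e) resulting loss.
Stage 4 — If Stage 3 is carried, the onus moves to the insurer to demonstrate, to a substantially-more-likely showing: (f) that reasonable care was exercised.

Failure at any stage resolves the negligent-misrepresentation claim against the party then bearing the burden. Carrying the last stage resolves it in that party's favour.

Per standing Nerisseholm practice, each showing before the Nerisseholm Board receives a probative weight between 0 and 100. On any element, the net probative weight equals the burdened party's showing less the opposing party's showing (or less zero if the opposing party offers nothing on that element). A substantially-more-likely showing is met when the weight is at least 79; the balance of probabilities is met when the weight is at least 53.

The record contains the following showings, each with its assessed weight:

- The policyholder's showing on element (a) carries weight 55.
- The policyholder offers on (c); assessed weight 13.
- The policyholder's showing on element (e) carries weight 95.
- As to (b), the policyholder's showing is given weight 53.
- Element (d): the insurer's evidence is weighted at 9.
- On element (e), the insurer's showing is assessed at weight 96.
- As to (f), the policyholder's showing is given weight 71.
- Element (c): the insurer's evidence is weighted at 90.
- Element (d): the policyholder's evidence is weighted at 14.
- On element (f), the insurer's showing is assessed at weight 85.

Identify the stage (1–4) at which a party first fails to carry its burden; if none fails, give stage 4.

stage 2

At Stage 1 the policyholder must meet the balance of probabilities (weight is at least 53): on (a) the weight is 55, which does reach 53, so (a) meets the standard; on (b) the weight is 53, which does reach 53, so (b) meets the standard.
  The policyholder carries Stage 1; the insurer now bears the burden.
At Stage 2 the insurer must meet a substantially-more-likely showing (weight is at least 79): on (c) the weight is 90 less the opposing 13 gives net 77, < 79, so (c) does not meet the standard.
  Not every element is met, so the insurer fails to carry Stage 2.
So the policyholder prevails.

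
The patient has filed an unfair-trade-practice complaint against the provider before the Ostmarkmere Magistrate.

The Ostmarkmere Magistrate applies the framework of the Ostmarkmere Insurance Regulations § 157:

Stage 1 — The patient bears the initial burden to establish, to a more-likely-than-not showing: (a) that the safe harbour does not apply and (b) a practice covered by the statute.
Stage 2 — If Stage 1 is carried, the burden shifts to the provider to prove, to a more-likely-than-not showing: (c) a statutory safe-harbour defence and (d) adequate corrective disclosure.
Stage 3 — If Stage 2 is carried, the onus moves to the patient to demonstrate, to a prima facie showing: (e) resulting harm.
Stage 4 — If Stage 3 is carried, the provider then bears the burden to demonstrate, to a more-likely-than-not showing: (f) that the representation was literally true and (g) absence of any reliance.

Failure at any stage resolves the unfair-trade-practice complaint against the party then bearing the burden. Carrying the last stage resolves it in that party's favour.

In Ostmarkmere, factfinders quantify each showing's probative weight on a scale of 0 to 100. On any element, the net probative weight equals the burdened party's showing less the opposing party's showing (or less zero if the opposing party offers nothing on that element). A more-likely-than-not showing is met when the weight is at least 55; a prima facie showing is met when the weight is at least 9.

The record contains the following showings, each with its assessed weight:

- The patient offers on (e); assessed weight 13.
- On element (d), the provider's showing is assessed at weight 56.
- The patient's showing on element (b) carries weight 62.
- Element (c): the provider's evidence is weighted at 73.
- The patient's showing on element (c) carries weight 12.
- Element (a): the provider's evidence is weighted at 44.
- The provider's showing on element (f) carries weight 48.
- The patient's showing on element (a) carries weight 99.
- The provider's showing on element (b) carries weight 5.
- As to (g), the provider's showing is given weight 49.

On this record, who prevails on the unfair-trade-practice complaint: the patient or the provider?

Stage 1 — burden on patient; standard: a more-likely-than-not showing (weight is at least 55).
    (a): 99 − 44 = 55 ≥ 55 [met]
    (b): 62 − 5 = 57 ≥ 55 [met]
  Stage 1 carried; the burden shifts to the provider.
Stage 2 — burden on provider; standard: a more-likely-than-not showing (weight is at least 55).
    (c): 73 − 12 = 61 ≥ 55 [met]
    (d): 56 ≥ 55 [met]
  Stage 2 is satisfied; the onus moves to the patient.
Stage 3 — burden on patient; standard: a prima facie showing (weight is at least 9).
    (e): 13 ≥ 9 [met]
  The patient carries Stage 3; the provider now bears the burden.
Stage 4 — burden on provider; standard: a more-likely-than-not showing (weight is at least 55).
    (f): 48 < 55 [not met]
    (g): 49 < 55 [not met]
  The provider does not carry Stage 4.
The patient prevails.

patient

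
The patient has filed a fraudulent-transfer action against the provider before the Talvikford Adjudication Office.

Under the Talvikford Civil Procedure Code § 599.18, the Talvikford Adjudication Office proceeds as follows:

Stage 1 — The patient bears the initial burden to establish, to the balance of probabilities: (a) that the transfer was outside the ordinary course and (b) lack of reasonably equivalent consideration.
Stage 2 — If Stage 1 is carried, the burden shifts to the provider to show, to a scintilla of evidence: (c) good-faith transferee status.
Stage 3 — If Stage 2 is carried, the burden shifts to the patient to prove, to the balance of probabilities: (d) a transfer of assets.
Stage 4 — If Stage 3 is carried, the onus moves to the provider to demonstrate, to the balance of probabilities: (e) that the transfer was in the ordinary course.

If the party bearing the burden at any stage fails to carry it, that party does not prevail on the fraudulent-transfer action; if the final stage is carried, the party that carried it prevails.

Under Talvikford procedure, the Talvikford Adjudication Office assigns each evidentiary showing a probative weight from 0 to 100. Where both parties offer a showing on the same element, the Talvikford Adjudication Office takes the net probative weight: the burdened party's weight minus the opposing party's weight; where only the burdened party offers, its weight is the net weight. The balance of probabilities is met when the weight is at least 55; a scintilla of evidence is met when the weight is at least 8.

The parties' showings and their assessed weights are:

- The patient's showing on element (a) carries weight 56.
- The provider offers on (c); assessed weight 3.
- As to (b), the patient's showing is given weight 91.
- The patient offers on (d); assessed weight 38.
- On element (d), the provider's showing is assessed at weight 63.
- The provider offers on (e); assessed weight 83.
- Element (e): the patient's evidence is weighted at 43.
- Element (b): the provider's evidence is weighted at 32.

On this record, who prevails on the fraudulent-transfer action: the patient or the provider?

patient

At Stage 1 the patient must meet the balance of probabilities (weight is at least 55): on (a) the weight is 56, ≥ 55, so (a) meets the standard; on (b) the weight is 91 less the opposing 32 gives net 59, ≥ 55, so (b) meets the standard.
  The patient carries Stage 1; the provider now bears the burden.
At Stage 2 the provider must meet a scintilla of evidence (weight is at least 8): on (c) the weight is 3, which does not reach 8, so (c) does not meet the standard.
  Not every element is met, so the provider fails to carry Stage 2.
The patient prevails.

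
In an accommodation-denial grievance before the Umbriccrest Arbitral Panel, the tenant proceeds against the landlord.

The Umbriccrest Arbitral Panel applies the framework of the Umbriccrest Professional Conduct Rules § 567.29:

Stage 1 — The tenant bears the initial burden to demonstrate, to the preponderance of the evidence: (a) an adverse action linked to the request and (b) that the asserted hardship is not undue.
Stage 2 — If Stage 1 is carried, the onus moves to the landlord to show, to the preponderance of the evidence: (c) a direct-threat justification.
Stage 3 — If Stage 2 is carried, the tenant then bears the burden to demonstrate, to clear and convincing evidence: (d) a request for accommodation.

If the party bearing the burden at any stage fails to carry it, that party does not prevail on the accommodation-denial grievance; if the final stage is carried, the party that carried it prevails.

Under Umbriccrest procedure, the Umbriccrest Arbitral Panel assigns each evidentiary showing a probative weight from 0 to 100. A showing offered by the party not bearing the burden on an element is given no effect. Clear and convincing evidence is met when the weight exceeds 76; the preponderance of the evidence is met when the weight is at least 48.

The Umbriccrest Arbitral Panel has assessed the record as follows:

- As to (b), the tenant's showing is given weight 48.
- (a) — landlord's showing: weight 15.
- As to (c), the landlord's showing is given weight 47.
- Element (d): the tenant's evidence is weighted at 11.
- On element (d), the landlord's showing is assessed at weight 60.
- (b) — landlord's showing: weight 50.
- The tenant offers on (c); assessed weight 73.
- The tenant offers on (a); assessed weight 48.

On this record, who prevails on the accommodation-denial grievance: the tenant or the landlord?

tenant

Stage 1 (tenant, the preponderance of the evidence, weight is at least 48): (a) 48 (landlord's 15 disregarded) ≥ 48 — meets; (b) 48 (landlord's 50 disregarded) ≥ 48 — meets.
  All elements met. The burden passes to the landlord.
Stage 2 (landlord, the preponderance of the evidence, weight is at least 48): (c) 47 (tenant's 73 disregarded) < 48 — fails.
  The landlord does not carry Stage 2.
So the tenant prevails.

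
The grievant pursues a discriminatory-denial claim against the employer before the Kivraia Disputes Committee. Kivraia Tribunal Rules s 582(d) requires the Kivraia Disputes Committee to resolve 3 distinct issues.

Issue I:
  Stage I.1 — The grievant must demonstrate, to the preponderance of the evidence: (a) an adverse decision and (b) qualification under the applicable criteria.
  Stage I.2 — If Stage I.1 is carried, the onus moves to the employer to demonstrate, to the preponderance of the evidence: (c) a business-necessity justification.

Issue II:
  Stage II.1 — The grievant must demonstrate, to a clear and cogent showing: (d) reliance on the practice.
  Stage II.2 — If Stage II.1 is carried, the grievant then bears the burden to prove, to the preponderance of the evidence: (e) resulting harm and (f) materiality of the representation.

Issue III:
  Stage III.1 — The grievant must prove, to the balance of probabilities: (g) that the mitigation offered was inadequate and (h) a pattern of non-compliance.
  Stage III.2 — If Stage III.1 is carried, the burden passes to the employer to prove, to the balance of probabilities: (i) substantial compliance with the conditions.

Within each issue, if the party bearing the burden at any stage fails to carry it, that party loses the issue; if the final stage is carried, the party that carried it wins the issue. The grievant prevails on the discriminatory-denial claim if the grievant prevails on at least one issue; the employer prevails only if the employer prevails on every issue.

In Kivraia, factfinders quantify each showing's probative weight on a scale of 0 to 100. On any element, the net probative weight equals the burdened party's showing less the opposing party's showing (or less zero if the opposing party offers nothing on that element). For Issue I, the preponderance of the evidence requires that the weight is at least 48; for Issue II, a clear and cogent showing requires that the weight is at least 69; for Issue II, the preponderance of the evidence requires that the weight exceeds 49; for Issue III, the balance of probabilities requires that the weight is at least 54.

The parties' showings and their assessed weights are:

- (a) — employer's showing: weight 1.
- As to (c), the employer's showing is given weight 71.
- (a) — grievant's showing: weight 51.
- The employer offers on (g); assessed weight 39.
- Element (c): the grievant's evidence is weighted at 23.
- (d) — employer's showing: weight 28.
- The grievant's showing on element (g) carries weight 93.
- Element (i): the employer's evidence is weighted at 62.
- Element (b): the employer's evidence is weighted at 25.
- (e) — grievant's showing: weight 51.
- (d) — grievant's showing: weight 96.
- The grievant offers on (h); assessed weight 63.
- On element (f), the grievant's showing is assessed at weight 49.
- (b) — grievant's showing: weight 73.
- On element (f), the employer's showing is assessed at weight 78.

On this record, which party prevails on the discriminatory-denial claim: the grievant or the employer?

— Issue I —
At Stage I.1 the grievant must meet the preponderance of the evidence (weight is at least 48): on (a) the weight is 51 less the opposing 1 gives net 50, ≥ 48, so (a) meets the standard; on (b) the weight is 73 less the opposing 25 gives net 48, ≥ 48, so (b) meets the standard.
  The grievant carries Stage I.1; the employer now bears the burden.
At Stage I.2 the employer must meet the preponderance of the evidence (weight is at least 48): on (c) the weight is 71 less the opposing 23 gives net 48, which does reach 48, so (c) meets the standard.
  The employer carries the last stage.
Every stage carried; the employer prevails on this issue.
— Issue II —
Stage II.1 (grievant, a clear and cogent showing, weight is at least 69): (d) net 96−28=68 < 69 — fails.
  The grievant does not carry Stage II.1.
The employer prevails on this issue.
— Issue III —
Stage III.1 (grievant, the balance of probabilities, weight is at least 54): (g) net 93−39=54 ≥ 54 — meets; (h) 63 ≥ 54 — meets.
  Stage III.1 is satisfied; the onus moves to the employer.
Stage III.2 (employer, the balance of probabilities, weight is at least 54): (i) 62 ≥ 54 — meets.
  The employer carries the last stage.
All stages carried — the employer prevails on this issue.
Per-issue: Issue I → employer; Issue II → employer; Issue III → employer. The grievant must prevail on at least one issue; overall, the employer prevails.

employer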